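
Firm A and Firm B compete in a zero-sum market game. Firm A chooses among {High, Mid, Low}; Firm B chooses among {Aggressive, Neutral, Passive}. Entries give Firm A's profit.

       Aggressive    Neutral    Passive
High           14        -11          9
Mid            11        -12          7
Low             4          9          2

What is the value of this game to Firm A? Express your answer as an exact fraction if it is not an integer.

Row minima: High → -11, Mid → -12, Low → 2; maximin = 2.
Column maxima: Aggressive → 14, Neutral → 9, Passive → 9; minimax = 9.
2 ≠ 9, so there is no saddle point; optimal play is mixed.
Mid is strictly dominated by High, so Firm A never plays it.
Aggressive is strictly dominated by Passive (it gives Firm A strictly more in every row), so Firm B never plays it.
On the remaining 2×2 (High, Low vs Neutral, Passive):
Let Firm A play High with probability p. Expected payoff against Neutral: (-11)p + 9(1−p) = −20p + 9; against Passive: 9p + 2(1−p) = 7p + 2.
Setting these equal: −20p + 9 = 7p + 2 ⇒ −27p = -7 ⇒ p = 7/27, and the value is (-20)·(7/27) + 9 = 103/27.
For Firm B: with q = P(Neutral), equating High's and Low's payoffs gives −20q + 9 = 7q + 2 ⇒ q = 7/27.

103/27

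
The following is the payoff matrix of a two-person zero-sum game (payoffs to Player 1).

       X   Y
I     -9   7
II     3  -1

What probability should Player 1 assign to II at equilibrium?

Row minima: I → -9, II → -1; maximin = -1.
Column maxima: X → 3, Y → 7; minimax = 3.
-1 ≠ 3, so there is no saddle point; optimal play is mixed.
Let Player 1 play I with probability p. Expected payoff against X: (-9)p + 3(1−p) = −12p + 3; against Y: 7p + (-1)(1−p) = 8p − 1.
Setting these equal: −12p + 3 = 8p − 1 ⇒ −20p = -4 ⇒ p = 1/5, and the value is (-12)·(1/5) + 3 = 3/5.
For Player 2: with q = P(X), equating I's and II's payoffs gives −16q + 7 = 4q − 1 ⇒ q = 2/5.

4/5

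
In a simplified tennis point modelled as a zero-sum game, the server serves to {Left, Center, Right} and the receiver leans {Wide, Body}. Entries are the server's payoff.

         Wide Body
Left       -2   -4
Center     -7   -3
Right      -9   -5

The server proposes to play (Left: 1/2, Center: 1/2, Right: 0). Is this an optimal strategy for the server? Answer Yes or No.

No

Against Wide this mix gives (1/2)·(-2) + (1/2)·(-7) = -9/2.
Against Body this mix gives (1/2)·(-4) + (1/2)·(-3) = -7/2.
The receiver will play Wide, holding the server to -9/2. Shifting weight toward the row that does better against Wide would raise this floor (the equalizing mix achieves -11/3 against both Wide and Body), so the proposed strategy is not optimal.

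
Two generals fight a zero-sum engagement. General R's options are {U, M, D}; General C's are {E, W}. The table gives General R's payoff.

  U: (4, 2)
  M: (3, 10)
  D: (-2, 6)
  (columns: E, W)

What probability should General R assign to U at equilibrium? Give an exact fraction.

Row minima: U → 2, M → 3, D → -2; maximin = 3.
Column maxima: E → 4, W → 10; minimax = 4.
3 ≠ 4, so there is no saddle point; optimal play is mixed.
D is strictly dominated by M, so General R never plays it.
On the remaining 2×2 (U, M vs E, W):
Let General R play U with probability p. Expected payoff against E: 4p + 3(1−p) = p + 3; against W: 2p + 10(1−p) = −8p + 10.
Setting these equal: p + 3 = −8p + 10 ⇒ 9p = 7 ⇒ p = 7/9, and the value is (1)·(7/9) + 3 = 34/9.
For General C: with q = P(E), equating U's and M's payoffs gives 2q + 2 = −7q + 10 ⇒ q = 8/9.

7/9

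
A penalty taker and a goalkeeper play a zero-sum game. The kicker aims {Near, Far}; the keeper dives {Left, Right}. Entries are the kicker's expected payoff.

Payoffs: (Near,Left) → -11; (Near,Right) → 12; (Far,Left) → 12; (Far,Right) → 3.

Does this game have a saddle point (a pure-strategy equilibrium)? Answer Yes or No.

Row minima: Near → -11, Far → 3; maximin = 3.
Column maxima: Left → 12, Right → 12; minimax = 12.
3 ≠ 12, so no pure-strategy equilibrium exists.

No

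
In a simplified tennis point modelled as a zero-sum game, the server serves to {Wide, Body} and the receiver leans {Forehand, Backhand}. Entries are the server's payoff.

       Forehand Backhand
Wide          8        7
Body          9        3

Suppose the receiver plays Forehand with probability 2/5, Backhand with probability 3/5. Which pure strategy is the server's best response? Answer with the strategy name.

Expected payoff of Wide: (2/5)·8 + (3/5)·7 = 37/5.
Expected payoff of Body: (2/5)·9 + (3/5)·3 = 27/5.
The largest is 37/5, so the server's best response is Wide.

Wide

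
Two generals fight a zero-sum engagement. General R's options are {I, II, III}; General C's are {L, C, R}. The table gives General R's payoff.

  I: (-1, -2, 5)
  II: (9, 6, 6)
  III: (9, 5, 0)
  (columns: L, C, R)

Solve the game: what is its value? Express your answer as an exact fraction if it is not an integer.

6

Row minima: I → -2, II → 6, III → 0; maximin = 6.
Column maxima: L → 9, C → 6, R → 6; minimax = 6.
Since maximin = minimax = 6, there is a saddle point and the value is 6.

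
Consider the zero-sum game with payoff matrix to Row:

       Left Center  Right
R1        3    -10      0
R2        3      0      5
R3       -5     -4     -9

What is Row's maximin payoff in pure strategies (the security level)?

Row minima: R1 → -10, R2 → 0, R3 → -9.
The best of these is 0.

0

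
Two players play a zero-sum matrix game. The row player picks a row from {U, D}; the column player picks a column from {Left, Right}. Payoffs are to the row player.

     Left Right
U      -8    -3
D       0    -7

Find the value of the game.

Row minima: U → -8, D → -7; maximin = -7.
Column maxima: Left → 0, Right → -3; minimax = -3.
-7 ≠ -3, so there is no saddle point; optimal play is mixed.
Let the row player play U with probability p. Expected payoff against Left: (-8)p + 0(1−p) = −8p; against Right: (-3)p + (-7)(1−p) = 4p − 7.
Setting these equal: −8p = 4p − 7 ⇒ −12p = -7 ⇒ p = 7/12, and the value is (-8)·(7/12) = -14/3.
For the column player: with q = P(Left), equating U's and D's payoffs gives −5q − 3 = 7q − 7 ⇒ q = 1/3.

-14/3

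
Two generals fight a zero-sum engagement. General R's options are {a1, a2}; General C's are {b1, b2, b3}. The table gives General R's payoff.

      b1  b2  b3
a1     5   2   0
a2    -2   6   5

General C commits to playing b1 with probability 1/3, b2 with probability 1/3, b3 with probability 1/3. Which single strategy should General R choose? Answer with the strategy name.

Expected payoff of a1: (1/3)·5 + (1/3)·2 + (1/3)·0 = 7/3.
Expected payoff of a2: (1/3)·(-2) + (1/3)·6 + (1/3)·5 = 3.
The largest is 3, so General R's best response is a2.

a2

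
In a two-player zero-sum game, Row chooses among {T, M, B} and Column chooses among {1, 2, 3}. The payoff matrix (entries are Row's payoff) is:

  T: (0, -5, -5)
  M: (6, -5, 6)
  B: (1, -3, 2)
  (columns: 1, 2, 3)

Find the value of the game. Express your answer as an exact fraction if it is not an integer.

-3

Row minima: T → -5, M → -5, B → -3; maximin = -3.
Column maxima: 1 → 6, 2 → -3, 3 → 6; minimax = -3.
Since maximin = minimax = -3, there is a saddle point and the value is -3.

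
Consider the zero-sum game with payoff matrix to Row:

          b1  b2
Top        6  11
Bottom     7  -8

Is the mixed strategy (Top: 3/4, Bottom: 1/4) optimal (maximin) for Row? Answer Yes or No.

Against b1 this mix gives (3/4)·6 + (1/4)·7 = 25/4.
Against b2 this mix gives (3/4)·11 + (1/4)·(-8) = 25/4.
All of Column's active replies (b1, b2) yield 25/4, and no column does worse for Row. The mix makes Column indifferent and guarantees 25/4, so it is optimal.

Yes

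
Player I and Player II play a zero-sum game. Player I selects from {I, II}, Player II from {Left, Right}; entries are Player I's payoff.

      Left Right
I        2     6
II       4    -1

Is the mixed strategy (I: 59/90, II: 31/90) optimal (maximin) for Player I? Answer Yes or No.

Against Left this mix gives (59/90)·2 + (31/90)·4 = 121/45.
Against Right this mix gives (59/90)·6 + (31/90)·(-1) = 323/90.
Player II will play Left, holding Player I to 121/45. Shifting weight toward the row that does better against Left would raise this floor (the equalizing mix achieves 26/9 against both Left and Right), so the proposed strategy is not optimal.

No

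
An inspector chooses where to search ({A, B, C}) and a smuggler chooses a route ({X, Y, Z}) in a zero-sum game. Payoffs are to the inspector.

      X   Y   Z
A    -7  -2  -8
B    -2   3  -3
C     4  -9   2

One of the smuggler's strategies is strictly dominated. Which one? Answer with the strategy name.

X

Z holds the inspector's payoff strictly below X in every row: -8 < -7, -3 < -2, 2 < 4.
So X is strictly dominated for the smuggler.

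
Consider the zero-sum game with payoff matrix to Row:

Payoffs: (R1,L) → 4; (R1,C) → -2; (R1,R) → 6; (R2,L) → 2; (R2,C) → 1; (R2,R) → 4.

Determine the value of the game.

Row minima: R1 → -2, R2 → 1; maximin = 1.
Column maxima: L → 4, C → 1, R → 6; minimax = 1.
Since maximin = minimax = 1, there is a saddle point and the value is 1.

1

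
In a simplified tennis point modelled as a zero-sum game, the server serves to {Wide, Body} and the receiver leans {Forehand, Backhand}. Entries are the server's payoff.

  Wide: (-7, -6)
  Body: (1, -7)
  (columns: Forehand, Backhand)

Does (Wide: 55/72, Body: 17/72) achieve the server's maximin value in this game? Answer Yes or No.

Against Forehand this mix gives (55/72)·(-7) + (17/72)·1 = -46/9.
Against Backhand this mix gives (55/72)·(-6) + (17/72)·(-7) = -449/72.
The receiver will play Backhand, holding the server to -449/72. Shifting weight toward the row that does better against Backhand would raise this floor (the equalizing mix achieves -55/9 against both Backhand and Forehand), so the proposed strategy is not optimal.

No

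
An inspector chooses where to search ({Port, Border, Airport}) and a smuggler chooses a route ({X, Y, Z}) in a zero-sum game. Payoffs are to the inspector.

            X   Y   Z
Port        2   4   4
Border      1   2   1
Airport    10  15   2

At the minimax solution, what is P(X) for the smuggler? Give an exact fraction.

1/5

Row minima: Port → 2, Border → 1, Airport → 2; maximin = 2.
Column maxima: X → 10, Y → 15, Z → 4; minimax = 4.
2 ≠ 4, so there is no saddle point; optimal play is mixed.
Border is strictly dominated by Port, so the inspector never plays it.
Y is strictly dominated by X (it gives the inspector strictly more in every row), so the smuggler never plays it.
On the remaining 2×2 (Port, Airport vs X, Z):
Let the inspector play Port with probability p. Expected payoff against X: 2p + 10(1−p) = −8p + 10; against Z: 4p + 2(1−p) = 2p + 2.
Setting these equal: −8p + 10 = 2p + 2 ⇒ −10p = -8 ⇒ p = 4/5, and the value is (-8)·(4/5) + 10 = 18/5.
For the smuggler: with q = P(X), equating Port's and Airport's payoffs gives −2q + 4 = 8q + 2 ⇒ q = 1/5.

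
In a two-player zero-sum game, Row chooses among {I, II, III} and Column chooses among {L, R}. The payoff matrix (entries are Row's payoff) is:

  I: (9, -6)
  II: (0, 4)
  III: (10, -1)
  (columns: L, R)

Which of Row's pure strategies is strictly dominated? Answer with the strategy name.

III gives a strictly higher payoff than I against every column: 10 > 9, -1 > -6.
So I is strictly dominated and Row never plays it.

I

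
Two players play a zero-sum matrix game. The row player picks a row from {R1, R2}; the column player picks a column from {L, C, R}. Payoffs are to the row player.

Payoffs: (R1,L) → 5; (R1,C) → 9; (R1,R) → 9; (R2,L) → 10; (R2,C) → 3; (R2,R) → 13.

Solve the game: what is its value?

Row minima: R1 → 5, R2 → 3; maximin = 5.
Column maxima: L → 10, C → 9, R → 13; minimax = 9.
5 ≠ 9, so there is no saddle point; optimal play is mixed.
R is strictly dominated by L (it gives the row player strictly more in every row), so the column player never plays it.
On the remaining 2×2 (R1, R2 vs L, C):
Let the row player play R1 with probability p. Expected payoff against L: 5p + 10(1−p) = −5p + 10; against C: 9p + 3(1−p) = 6p + 3.
Setting these equal: −5p + 10 = 6p + 3 ⇒ −11p = -7 ⇒ p = 7/11, and the value is (-5)·(7/11) + 10 = 75/11.
For the column player: with q = P(L), equating R1's and R2's payoffs gives −4q + 9 = 7q + 3 ⇒ q = 6/11.

75/11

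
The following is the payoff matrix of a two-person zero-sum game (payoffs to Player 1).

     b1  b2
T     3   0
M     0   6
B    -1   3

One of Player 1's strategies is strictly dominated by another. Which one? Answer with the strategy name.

M gives a strictly higher payoff than B against every column: 0 > -1, 6 > 3.
So B is strictly dominated and Player 1 never plays it.

B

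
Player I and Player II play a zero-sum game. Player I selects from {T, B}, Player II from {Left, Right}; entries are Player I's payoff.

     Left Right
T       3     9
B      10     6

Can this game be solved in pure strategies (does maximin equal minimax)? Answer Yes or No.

Row minima: T → 3, B → 6; maximin = 6.
Column maxima: Left → 10, Right → 9; minimax = 9.
6 ≠ 9, so no pure-strategy equilibrium exists.

No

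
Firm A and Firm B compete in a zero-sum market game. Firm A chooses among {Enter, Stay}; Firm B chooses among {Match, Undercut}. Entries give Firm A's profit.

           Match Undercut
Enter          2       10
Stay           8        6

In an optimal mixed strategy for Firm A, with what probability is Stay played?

4/5

Row minima: Enter → 2, Stay → 6; maximin = 6.
Column maxima: Match → 8, Undercut → 10; minimax = 8.
6 ≠ 8, so there is no saddle point; optimal play is mixed.
Let Firm A play Enter with probability p. Expected payoff against Match: 2p + 8(1−p) = −6p + 8; against Undercut: 10p + 6(1−p) = 4p + 6.
Setting these equal: −6p + 8 = 4p + 6 ⇒ −10p = -2 ⇒ p = 1/5, and the value is (-6)·(1/5) + 8 = 34/5.
For Firm B: with q = P(Match), equating Enter's and Stay's payoffs gives −8q + 10 = 2q + 6 ⇒ q = 2/5.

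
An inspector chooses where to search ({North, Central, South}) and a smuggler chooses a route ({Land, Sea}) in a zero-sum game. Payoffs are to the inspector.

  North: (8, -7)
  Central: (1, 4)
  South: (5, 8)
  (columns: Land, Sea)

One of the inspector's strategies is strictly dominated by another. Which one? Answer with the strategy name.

South gives a strictly higher payoff than Central against every column: 5 > 1, 8 > 4.
So Central is strictly dominated and the inspector never plays it.

Central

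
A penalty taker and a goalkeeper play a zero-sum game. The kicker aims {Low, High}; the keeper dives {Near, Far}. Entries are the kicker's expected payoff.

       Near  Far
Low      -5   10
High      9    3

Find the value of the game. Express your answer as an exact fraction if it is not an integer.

Row minima: Low → -5, High → 3; maximin = 3.
Column maxima: Near → 9, Far → 10; minimax = 9.
3 ≠ 9, so there is no saddle point; optimal play is mixed.
Let the kicker play Low with probability p. Expected payoff against Near: (-5)p + 9(1−p) = −14p + 9; against Far: 10p + 3(1−p) = 7p + 3.
Setting these equal: −14p + 9 = 7p + 3 ⇒ −21p = -6 ⇒ p = 2/7, and the value is (-14)·(2/7) + 9 = 5.
For the keeper: with q = P(Near), equating Low's and High's payoffs gives −15q + 10 = 6q + 3 ⇒ q = 1/3.

5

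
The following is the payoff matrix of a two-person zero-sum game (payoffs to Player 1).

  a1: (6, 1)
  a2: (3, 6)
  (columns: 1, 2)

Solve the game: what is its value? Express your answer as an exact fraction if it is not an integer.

Row minima: a1 → 1, a2 → 3; maximin = 3.
Column maxima: 1 → 6, 2 → 6; minimax = 6.
3 ≠ 6, so there is no saddle point; optimal play is mixed.
Let Player 1 play a1 with probability p. Expected payoff against 1: 6p + 3(1−p) = 3p + 3; against 2: 1p + 6(1−p) = −5p + 6.
Setting these equal: 3p + 3 = −5p + 6 ⇒ 8p = 3 ⇒ p = 3/8, and the value is (3)·(3/8) + 3 = 33/8.
For Player 2: with q = P(1), equating a1's and a2's payoffs gives 5q + 1 = −3q + 6 ⇒ q = 5/8.

33/8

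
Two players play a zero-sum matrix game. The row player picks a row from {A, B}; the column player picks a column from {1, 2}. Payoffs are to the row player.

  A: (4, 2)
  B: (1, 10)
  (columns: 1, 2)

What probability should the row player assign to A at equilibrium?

9/11

Row minima: A → 2, B → 1; maximin = 2.
Column maxima: 1 → 4, 2 → 10; minimax = 4.
2 ≠ 4, so there is no saddle point; optimal play is mixed.
Let the row player play A with probability p. Expected payoff against 1: 4p + 1(1−p) = 3p + 1; against 2: 2p + 10(1−p) = −8p + 10.
Setting these equal: 3p + 1 = −8p + 10 ⇒ 11p = 9 ⇒ p = 9/11, and the value is (3)·(9/11) + 1 = 38/11.
For the column player: with q = P(1), equating A's and B's payoffs gives 2q + 2 = −9q + 10 ⇒ q = 8/11.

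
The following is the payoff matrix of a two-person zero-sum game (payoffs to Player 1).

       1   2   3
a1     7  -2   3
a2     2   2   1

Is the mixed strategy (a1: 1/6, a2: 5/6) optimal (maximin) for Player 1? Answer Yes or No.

Yes

Against 1 this mix gives (1/6)·7 + (5/6)·2 = 17/6.
Against 2 this mix gives (1/6)·(-2) + (5/6)·2 = 4/3.
Against 3 this mix gives (1/6)·3 + (5/6)·1 = 4/3.
All of Player 2's active replies (2, 3) yield 4/3, and no column does worse for Player 1. The mix makes Player 2 indifferent and guarantees 4/3, so it is optimal.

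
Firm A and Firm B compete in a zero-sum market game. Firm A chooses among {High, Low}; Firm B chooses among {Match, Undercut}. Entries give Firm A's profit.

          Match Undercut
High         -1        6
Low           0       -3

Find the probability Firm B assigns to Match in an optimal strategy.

9/10

Row minima: High → -1, Low → -3; maximin = -1.
Column maxima: Match → 0, Undercut → 6; minimax = 0.
-1 ≠ 0, so there is no saddle point; optimal play is mixed.
Let Firm A play High with probability p. Expected payoff against Match: (-1)p + 0(1−p) = −p; against Undercut: 6p + (-3)(1−p) = 9p − 3.
Setting these equal: −p = 9p − 3 ⇒ −10p = -3 ⇒ p = 3/10, and the value is (-1)·(3/10) = -3/10.
For Firm B: with q = P(Match), equating High's and Low's payoffs gives −7q + 6 = 3q − 3 ⇒ q = 9/10.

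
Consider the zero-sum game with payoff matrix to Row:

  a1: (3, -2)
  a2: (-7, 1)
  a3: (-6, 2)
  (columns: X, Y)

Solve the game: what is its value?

Row minima: a1 → -2, a2 → -7, a3 → -6; maximin = -2.
Column maxima: X → 3, Y → 2; minimax = 2.
-2 ≠ 2, so there is no saddle point; optimal play is mixed.
a2 is strictly dominated by a3, so Row never plays it.
On the remaining 2×2 (a1, a3 vs X, Y):
Let Row play a1 with probability p. Expected payoff against X: 3p + (-6)(1−p) = 9p − 6; against Y: (-2)p + 2(1−p) = −4p + 2.
Setting these equal: 9p − 6 = −4p + 2 ⇒ 13p = 8 ⇒ p = 8/13, and the value is (9)·(8/13) − 6 = -6/13.
For Column: with q = P(X), equating a1's and a3's payoffs gives 5q − 2 = −8q + 2 ⇒ q = 4/13.

-6/13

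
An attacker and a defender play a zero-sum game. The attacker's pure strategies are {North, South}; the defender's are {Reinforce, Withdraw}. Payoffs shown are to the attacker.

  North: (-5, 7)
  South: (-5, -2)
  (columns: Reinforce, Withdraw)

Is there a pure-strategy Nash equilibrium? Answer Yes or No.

Row minima: North → -5, South → -5; maximin = -5.
Column maxima: Reinforce → -5, Withdraw → 7; minimax = -5.
maximin = minimax = -5, so a saddle point exists.

Yes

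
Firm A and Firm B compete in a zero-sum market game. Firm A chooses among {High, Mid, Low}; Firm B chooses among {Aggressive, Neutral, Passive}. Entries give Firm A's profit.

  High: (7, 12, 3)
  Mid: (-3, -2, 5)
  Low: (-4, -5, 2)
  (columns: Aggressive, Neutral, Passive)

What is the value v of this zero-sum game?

Row minima: High → 3, Mid → -3, Low → -5; maximin = 3.
Column maxima: Aggressive → 7, Neutral → 12, Passive → 5; minimax = 5.
3 ≠ 5, so there is no saddle point; optimal play is mixed.
Low is strictly dominated by High, so Firm A never plays it.
With Low eliminated, Neutral is strictly dominated by Aggressive (it gives Firm A strictly more in every remaining row), so Firm B never plays it.
On the remaining 2×2 (High, Mid vs Aggressive, Passive):
Let Firm A play High with probability p. Expected payoff against Aggressive: 7p + (-3)(1−p) = 10p − 3; against Passive: 3p + 5(1−p) = −2p + 5.
Setting these equal: 10p − 3 = −2p + 5 ⇒ 12p = 8 ⇒ p = 2/3, and the value is (10)·(2/3) − 3 = 11/3.
For Firm B: with q = P(Aggressive), equating High's and Mid's payoffs gives 4q + 3 = −8q + 5 ⇒ q = 1/6.

11/3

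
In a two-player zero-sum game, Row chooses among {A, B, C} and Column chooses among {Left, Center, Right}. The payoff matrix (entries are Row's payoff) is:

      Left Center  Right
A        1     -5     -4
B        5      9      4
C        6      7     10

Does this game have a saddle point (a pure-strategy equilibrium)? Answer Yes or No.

Yes

Row minima: A → -5, B → 4, C → 6; maximin = 6.
Column maxima: Left → 6, Center → 9, Right → 10; minimax = 6.
maximin = minimax = 6, so a saddle point exists.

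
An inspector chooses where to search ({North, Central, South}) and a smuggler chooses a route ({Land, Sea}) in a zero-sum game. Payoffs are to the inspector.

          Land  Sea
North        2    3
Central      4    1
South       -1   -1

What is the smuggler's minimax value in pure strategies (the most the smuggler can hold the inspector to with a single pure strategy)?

3

Column maxima: Land → 4, Sea → 3.
The smallest of these is 3.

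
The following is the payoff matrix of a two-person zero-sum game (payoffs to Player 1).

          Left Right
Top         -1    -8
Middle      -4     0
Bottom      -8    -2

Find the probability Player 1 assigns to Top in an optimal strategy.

Row minima: Top → -8, Middle → -4, Bottom → -8; maximin = -4.
Column maxima: Left → -1, Right → 0; minimax = -1.
-4 ≠ -1, so there is no saddle point; optimal play is mixed.
Bottom is strictly dominated by Middle, so Player 1 never plays it.
On the remaining 2×2 (Top, Middle vs Left, Right):
Let Player 1 play Top with probability p. Expected payoff against Left: (-1)p + (-4)(1−p) = 3p − 4; against Right: (-8)p + 0(1−p) = −8p.
Setting these equal: 3p − 4 = −8p ⇒ 11p = 4 ⇒ p = 4/11, and the value is (3)·(4/11) − 4 = -32/11.
For Player 2: with q = P(Left), equating Top's and Middle's payoffs gives 7q − 8 = −4q ⇒ q = 8/11.

4/11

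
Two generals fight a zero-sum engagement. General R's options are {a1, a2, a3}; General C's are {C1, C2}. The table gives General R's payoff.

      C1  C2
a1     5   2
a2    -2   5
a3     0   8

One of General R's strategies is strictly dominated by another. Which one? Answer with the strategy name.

a2

a3 gives a strictly higher payoff than a2 against every column: 0 > -2, 8 > 5.
So a2 is strictly dominated and General R never plays it.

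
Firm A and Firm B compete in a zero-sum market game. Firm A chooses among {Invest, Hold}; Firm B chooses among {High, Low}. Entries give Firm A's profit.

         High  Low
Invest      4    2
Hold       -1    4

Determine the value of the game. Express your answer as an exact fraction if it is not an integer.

18/7

Row minima: Invest → 2, Hold → -1; maximin = 2.
Column maxima: High → 4, Low → 4; minimax = 4.
2 ≠ 4, so there is no saddle point; optimal play is mixed.
Let Firm A play Invest with probability p. Expected payoff against High: 4p + (-1)(1−p) = 5p − 1; against Low: 2p + 4(1−p) = −2p + 4.
Setting these equal: 5p − 1 = −2p + 4 ⇒ 7p = 5 ⇒ p = 5/7, and the value is (5)·(5/7) − 1 = 18/7.
For Firm B: with q = P(High), equating Invest's and Hold's payoffs gives 2q + 2 = −5q + 4 ⇒ q = 2/7.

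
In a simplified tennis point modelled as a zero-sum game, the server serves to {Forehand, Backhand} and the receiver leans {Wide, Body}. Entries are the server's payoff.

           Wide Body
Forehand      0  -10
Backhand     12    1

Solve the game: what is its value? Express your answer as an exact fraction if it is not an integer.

Row minima: Forehand → -10, Backhand → 1; maximin = 1.
Column maxima: Wide → 12, Body → 1; minimax = 1.
Since maximin = minimax = 1, there is a saddle point and the value is 1.

1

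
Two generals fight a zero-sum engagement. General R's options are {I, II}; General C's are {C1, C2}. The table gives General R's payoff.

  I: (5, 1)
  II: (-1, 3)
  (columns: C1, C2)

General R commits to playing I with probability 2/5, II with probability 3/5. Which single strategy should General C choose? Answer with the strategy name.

If General C plays C1, General R's expected payoff is (2/5)·5 + (3/5)·(-1) = 7/5.
If General C plays C2, General R's expected payoff is (2/5)·1 + (3/5)·3 = 11/5.
General C minimizes General R's payoff; the smallest is 7/5, so the best response is C1.

C1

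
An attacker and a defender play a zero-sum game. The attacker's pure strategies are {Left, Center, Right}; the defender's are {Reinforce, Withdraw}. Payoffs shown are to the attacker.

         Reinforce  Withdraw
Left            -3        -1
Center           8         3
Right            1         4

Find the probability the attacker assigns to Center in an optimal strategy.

3/8

Row minima: Left → -3, Center → 3, Right → 1; maximin = 3.
Column maxima: Reinforce → 8, Withdraw → 4; minimax = 4.
3 ≠ 4, so there is no saddle point; optimal play is mixed.
Left is strictly dominated by Center, so the attacker never plays it.
On the remaining 2×2 (Center, Right vs Reinforce, Withdraw):
Let the attacker play Center with probability p. Expected payoff against Reinforce: 8p + 1(1−p) = 7p + 1; against Withdraw: 3p + 4(1−p) = −p + 4.
Setting these equal: 7p + 1 = −p + 4 ⇒ 8p = 3 ⇒ p = 3/8, and the value is (7)·(3/8) + 1 = 29/8.
For the defender: with q = P(Reinforce), equating Center's and Right's payoffs gives 5q + 3 = −3q + 4 ⇒ q = 1/8.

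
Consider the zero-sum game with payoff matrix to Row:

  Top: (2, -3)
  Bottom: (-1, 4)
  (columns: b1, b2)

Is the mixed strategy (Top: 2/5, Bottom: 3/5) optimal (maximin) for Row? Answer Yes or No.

Against b1 this mix gives (2/5)·2 + (3/5)·(-1) = 1/5.
Against b2 this mix gives (2/5)·(-3) + (3/5)·4 = 6/5.
Column will play b1, holding Row to 1/5. Shifting weight toward the row that does better against b1 would raise this floor (the equalizing mix achieves 1/2 against both b1 and b2), so the proposed strategy is not optimal.

No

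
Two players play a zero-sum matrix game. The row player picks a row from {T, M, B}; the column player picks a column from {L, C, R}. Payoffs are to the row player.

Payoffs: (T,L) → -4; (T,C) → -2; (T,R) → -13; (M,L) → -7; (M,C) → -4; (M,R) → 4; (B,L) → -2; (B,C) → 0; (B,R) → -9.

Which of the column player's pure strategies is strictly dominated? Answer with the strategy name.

L holds the row player's payoff strictly below C in every row: -4 < -2, -7 < -4, -2 < 0.
So C is strictly dominated for the column player.

C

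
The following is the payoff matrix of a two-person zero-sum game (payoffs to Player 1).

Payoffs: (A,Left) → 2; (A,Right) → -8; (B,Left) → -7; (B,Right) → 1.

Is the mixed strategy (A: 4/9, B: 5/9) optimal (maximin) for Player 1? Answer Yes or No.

Against Left this mix gives (4/9)·2 + (5/9)·(-7) = -3.
Against Right this mix gives (4/9)·(-8) + (5/9)·1 = -3.
All of Player 2's active replies (Left, Right) yield -3, and no column does worse for Player 1. The mix makes Player 2 indifferent and guarantees -3, so it is optimal.

Yes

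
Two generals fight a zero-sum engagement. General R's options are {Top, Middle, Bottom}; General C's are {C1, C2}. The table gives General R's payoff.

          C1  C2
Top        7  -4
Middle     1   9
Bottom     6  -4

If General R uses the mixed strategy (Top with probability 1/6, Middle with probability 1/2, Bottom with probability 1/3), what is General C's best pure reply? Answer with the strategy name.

If General C plays C1, General R's expected payoff is (1/6)·7 + (1/2)·1 + (1/3)·6 = 11/3.
If General C plays C2, General R's expected payoff is (1/6)·(-4) + (1/2)·9 + (1/3)·(-4) = 5/2.
General C minimizes General R's payoff; the smallest is 5/2, so the best response is C2.

C2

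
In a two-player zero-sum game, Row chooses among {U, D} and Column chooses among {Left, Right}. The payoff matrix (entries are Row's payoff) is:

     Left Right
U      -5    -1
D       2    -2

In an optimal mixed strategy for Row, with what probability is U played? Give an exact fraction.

Row minima: U → -5, D → -2; maximin = -2.
Column maxima: Left → 2, Right → -1; minimax = -1.
-2 ≠ -1, so there is no saddle point; optimal play is mixed.
Let Row play U with probability p. Expected payoff against Left: (-5)p + 2(1−p) = −7p + 2; against Right: (-1)p + (-2)(1−p) = p − 2.
Setting these equal: −7p + 2 = p − 2 ⇒ −8p = -4 ⇒ p = 1/2, and the value is (-7)·(1/2) + 2 = -3/2.
For Column: with q = P(Left), equating U's and D's payoffs gives −4q − 1 = 4q − 2 ⇒ q = 1/8.

1/2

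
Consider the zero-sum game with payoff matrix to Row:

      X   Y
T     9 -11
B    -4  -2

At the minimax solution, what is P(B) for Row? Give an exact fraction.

10/11

Row minima: T → -11, B → -4; maximin = -4.
Column maxima: X → 9, Y → -2; minimax = -2.
-4 ≠ -2, so there is no saddle point; optimal play is mixed.
Let Row play T with probability p. Expected payoff against X: 9p + (-4)(1−p) = 13p − 4; against Y: (-11)p + (-2)(1−p) = −9p − 2.
Setting these equal: 13p − 4 = −9p − 2 ⇒ 22p = 2 ⇒ p = 1/11, and the value is (13)·(1/11) − 4 = -31/11.
For Column: with q = P(X), equating T's and B's payoffs gives 20q − 11 = −2q − 2 ⇒ q = 9/22.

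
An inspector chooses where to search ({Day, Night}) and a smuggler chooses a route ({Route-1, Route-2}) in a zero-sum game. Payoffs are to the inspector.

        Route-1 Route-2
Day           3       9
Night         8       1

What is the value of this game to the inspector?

69/13

Row minima: Day → 3, Night → 1; maximin = 3.
Column maxima: Route-1 → 8, Route-2 → 9; minimax = 8.
3 ≠ 8, so there is no saddle point; optimal play is mixed.
Let the inspector play Day with probability p. Expected payoff against Route-1: 3p + 8(1−p) = −5p + 8; against Route-2: 9p + 1(1−p) = 8p + 1.
Setting these equal: −5p + 8 = 8p + 1 ⇒ −13p = -7 ⇒ p = 7/13, and the value is (-5)·(7/13) + 8 = 69/13.
For the smuggler: with q = P(Route-1), equating Day's and Night's payoffs gives −6q + 9 = 7q + 1 ⇒ q = 8/13.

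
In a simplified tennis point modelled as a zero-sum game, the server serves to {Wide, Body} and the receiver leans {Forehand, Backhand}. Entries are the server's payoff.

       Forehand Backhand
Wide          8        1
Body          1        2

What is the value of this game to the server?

15/8

Row minima: Wide → 1, Body → 1; maximin = 1.
Column maxima: Forehand → 8, Backhand → 2; minimax = 2.
1 ≠ 2, so there is no saddle point; optimal play is mixed.
Let the server play Wide with probability p. Expected payoff against Forehand: 8p + 1(1−p) = 7p + 1; against Backhand: 1p + 2(1−p) = −p + 2.
Setting these equal: 7p + 1 = −p + 2 ⇒ 8p = 1 ⇒ p = 1/8, and the value is (7)·(1/8) + 1 = 15/8.
For the receiver: with q = P(Forehand), equating Wide's and Body's payoffs gives 7q + 1 = −q + 2 ⇒ q = 1/8.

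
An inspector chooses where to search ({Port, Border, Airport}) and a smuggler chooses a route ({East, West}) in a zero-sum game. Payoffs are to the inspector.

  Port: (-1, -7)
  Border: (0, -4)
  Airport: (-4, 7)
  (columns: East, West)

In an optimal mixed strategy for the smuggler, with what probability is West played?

4/15

Row minima: Port → -7, Border → -4, Airport → -4; maximin = -4.
Column maxima: East → 0, West → 7; minimax = 0.
-4 ≠ 0, so there is no saddle point; optimal play is mixed.
Port is strictly dominated by Border, so the inspector never plays it.
On the remaining 2×2 (Border, Airport vs East, West):
Let the inspector play Border with probability p. Expected payoff against East: 0p + (-4)(1−p) = 4p − 4; against West: (-4)p + 7(1−p) = −11p + 7.
Setting these equal: 4p − 4 = −11p + 7 ⇒ 15p = 11 ⇒ p = 11/15, and the value is (4)·(11/15) − 4 = -16/15.
For the smuggler: with q = P(East), equating Border's and Airport's payoffs gives 4q − 4 = −11q + 7 ⇒ q = 11/15.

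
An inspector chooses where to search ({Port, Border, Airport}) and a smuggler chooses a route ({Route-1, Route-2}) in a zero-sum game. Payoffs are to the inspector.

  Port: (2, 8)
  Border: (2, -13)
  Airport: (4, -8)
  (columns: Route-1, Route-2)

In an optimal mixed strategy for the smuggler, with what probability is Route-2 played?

1/9

Row minima: Port → 2, Border → -13, Airport → -8; maximin = 2.
Column maxima: Route-1 → 4, Route-2 → 8; minimax = 4.
2 ≠ 4, so there is no saddle point; optimal play is mixed.
Border is strictly dominated by Airport, so the inspector never plays it.
On the remaining 2×2 (Port, Airport vs Route-1, Route-2):
Let the inspector play Port with probability p. Expected payoff against Route-1: 2p + 4(1−p) = −2p + 4; against Route-2: 8p + (-8)(1−p) = 16p − 8.
Setting these equal: −2p + 4 = 16p − 8 ⇒ −18p = -12 ⇒ p = 2/3, and the value is (-2)·(2/3) + 4 = 8/3.
For the smuggler: with q = P(Route-1), equating Port's and Airport's payoffs gives −6q + 8 = 12q − 8 ⇒ q = 8/9.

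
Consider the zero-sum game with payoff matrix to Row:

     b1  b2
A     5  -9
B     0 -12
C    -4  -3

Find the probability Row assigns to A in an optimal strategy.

Row minima: A → -9, B → -12, C → -4; maximin = -4.
Column maxima: b1 → 5, b2 → -3; minimax = -3.
-4 ≠ -3, so there is no saddle point; optimal play is mixed.
B is strictly dominated by A, so Row never plays it.
On the remaining 2×2 (A, C vs b1, b2):
Let Row play A with probability p. Expected payoff against b1: 5p + (-4)(1−p) = 9p − 4; against b2: (-9)p + (-3)(1−p) = −6p − 3.
Setting these equal: 9p − 4 = −6p − 3 ⇒ 15p = 1 ⇒ p = 1/15, and the value is (9)·(1/15) − 4 = -17/5.
For Column: with q = P(b1), equating A's and C's payoffs gives 14q − 9 = −q − 3 ⇒ q = 2/5.

1/15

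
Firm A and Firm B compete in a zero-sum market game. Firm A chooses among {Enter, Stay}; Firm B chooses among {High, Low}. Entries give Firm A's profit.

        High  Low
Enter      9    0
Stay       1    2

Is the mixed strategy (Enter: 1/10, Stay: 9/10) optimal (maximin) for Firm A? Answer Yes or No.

Yes

Against High this mix gives (1/10)·9 + (9/10)·1 = 9/5.
Against Low this mix gives (1/10)·0 + (9/10)·2 = 9/5.
All of Firm B's active replies (High, Low) yield 9/5, and no column does worse for Firm A. The mix makes Firm B indifferent and guarantees 9/5, so it is optimal.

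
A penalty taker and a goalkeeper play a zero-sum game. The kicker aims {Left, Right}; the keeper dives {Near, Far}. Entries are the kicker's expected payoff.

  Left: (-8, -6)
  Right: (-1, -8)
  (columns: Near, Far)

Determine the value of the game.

-58/9

Row minima: Left → -8, Right → -8; maximin = -8.
Column maxima: Near → -1, Far → -6; minimax = -6.
-8 ≠ -6, so there is no saddle point; optimal play is mixed.
Let the kicker play Left with probability p. Expected payoff against Near: (-8)p + (-1)(1−p) = −7p − 1; against Far: (-6)p + (-8)(1−p) = 2p − 8.
Setting these equal: −7p − 1 = 2p − 8 ⇒ −9p = -7 ⇒ p = 7/9, and the value is (-7)·(7/9) − 1 = -58/9.
For the keeper: with q = P(Near), equating Left's and Right's payoffs gives −2q − 6 = 7q − 8 ⇒ q = 2/9.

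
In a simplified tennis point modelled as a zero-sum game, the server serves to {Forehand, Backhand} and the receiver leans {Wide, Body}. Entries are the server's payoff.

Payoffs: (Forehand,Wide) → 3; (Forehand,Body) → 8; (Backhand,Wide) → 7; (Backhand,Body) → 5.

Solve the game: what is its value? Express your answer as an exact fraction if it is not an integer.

41/7

Row minima: Forehand → 3, Backhand → 5; maximin = 5.
Column maxima: Wide → 7, Body → 8; minimax = 7.
5 ≠ 7, so there is no saddle point; optimal play is mixed.
Let the server play Forehand with probability p. Expected payoff against Wide: 3p + 7(1−p) = −4p + 7; against Body: 8p + 5(1−p) = 3p + 5.
Setting these equal: −4p + 7 = 3p + 5 ⇒ −7p = -2 ⇒ p = 2/7, and the value is (-4)·(2/7) + 7 = 41/7.
For the receiver: with q = P(Wide), equating Forehand's and Backhand's payoffs gives −5q + 8 = 2q + 5 ⇒ q = 3/7.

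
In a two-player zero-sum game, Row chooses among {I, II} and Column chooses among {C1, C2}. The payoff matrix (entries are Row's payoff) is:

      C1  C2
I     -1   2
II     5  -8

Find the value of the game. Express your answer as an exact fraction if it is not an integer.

Row minima: I → -1, II → -8; maximin = -1.
Column maxima: C1 → 5, C2 → 2; minimax = 2.
-1 ≠ 2, so there is no saddle point; optimal play is mixed.
Let Row play I with probability p. Expected payoff against C1: (-1)p + 5(1−p) = −6p + 5; against C2: 2p + (-8)(1−p) = 10p − 8.
Setting these equal: −6p + 5 = 10p − 8 ⇒ −16p = -13 ⇒ p = 13/16, and the value is (-6)·(13/16) + 5 = 1/8.
For Column: with q = P(C1), equating I's and II's payoffs gives −3q + 2 = 13q − 8 ⇒ q = 5/8.

1/8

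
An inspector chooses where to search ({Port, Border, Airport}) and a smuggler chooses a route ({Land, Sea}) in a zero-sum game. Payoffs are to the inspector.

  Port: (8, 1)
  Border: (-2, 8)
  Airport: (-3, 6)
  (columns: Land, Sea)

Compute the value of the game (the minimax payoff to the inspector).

Row minima: Port → 1, Border → -2, Airport → -3; maximin = 1.
Column maxima: Land → 8, Sea → 8; minimax = 8.
1 ≠ 8, so there is no saddle point; optimal play is mixed.
Airport is strictly dominated by Border, so the inspector never plays it.
On the remaining 2×2 (Port, Border vs Land, Sea):
Let the inspector play Port with probability p. Expected payoff against Land: 8p + (-2)(1−p) = 10p − 2; against Sea: 1p + 8(1−p) = −7p + 8.
Setting these equal: 10p − 2 = −7p + 8 ⇒ 17p = 10 ⇒ p = 10/17, and the value is (10)·(10/17) − 2 = 66/17.
For the smuggler: with q = P(Land), equating Port's and Border's payoffs gives 7q + 1 = −10q + 8 ⇒ q = 7/17.

66/17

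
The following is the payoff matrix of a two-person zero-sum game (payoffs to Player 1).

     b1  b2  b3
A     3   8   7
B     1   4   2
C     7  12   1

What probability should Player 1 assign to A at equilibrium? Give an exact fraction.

Row minima: A → 3, B → 1, C → 1; maximin = 3.
Column maxima: b1 → 7, b2 → 12, b3 → 7; minimax = 7.
3 ≠ 7, so there is no saddle point; optimal play is mixed.
B is strictly dominated by A, so Player 1 never plays it.
b2 is strictly dominated by b1 (it gives Player 1 strictly more in every row), so Player 2 never plays it.
On the remaining 2×2 (A, C vs b1, b3):
Let Player 1 play A with probability p. Expected payoff against b1: 3p + 7(1−p) = −4p + 7; against b3: 7p + 1(1−p) = 6p + 1.
Setting these equal: −4p + 7 = 6p + 1 ⇒ −10p = -6 ⇒ p = 3/5, and the value is (-4)·(3/5) + 7 = 23/5.
For Player 2: with q = P(b1), equating A's and C's payoffs gives −4q + 7 = 6q + 1 ⇒ q = 3/5.

3/5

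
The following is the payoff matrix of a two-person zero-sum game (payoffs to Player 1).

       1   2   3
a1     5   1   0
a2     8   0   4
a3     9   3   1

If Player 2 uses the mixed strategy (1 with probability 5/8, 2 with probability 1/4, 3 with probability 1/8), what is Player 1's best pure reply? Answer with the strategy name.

a3

Expected payoff of a1: (5/8)·5 + (1/4)·1 + (1/8)·0 = 27/8.
Expected payoff of a2: (5/8)·8 + (1/4)·0 + (1/8)·4 = 11/2.
Expected payoff of a3: (5/8)·9 + (1/4)·3 + (1/8)·1 = 13/2.
The largest is 13/2, so Player 1's best response is a3.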